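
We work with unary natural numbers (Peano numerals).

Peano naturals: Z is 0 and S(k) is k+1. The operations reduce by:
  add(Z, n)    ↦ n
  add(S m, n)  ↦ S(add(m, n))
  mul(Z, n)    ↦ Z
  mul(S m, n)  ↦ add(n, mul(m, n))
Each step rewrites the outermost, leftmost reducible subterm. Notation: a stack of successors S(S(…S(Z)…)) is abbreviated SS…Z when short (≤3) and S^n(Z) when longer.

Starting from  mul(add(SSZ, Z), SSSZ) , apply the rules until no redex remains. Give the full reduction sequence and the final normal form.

Answer: normal form = S^6(Z)  (in 14 steps)

Working:
  start: mul(add(SSZ, Z), SSSZ)
  step 1: mul(S(add(SZ, Z)), SSSZ)
  step 2: add(SSSZ, mul(add(SZ, Z), SSSZ))
  step 3: S(add(SSZ, mul(add(SZ, Z), SSSZ)))
  step 4: S(S(add(SZ, mul(add(SZ, Z), SSSZ))))
  step 5: S(S(S(add(Z, mul(add(SZ, Z), SSSZ)))))
  step 6: S(S(S(mul(add(SZ, Z), SSSZ))))
  step 7: S(S(S(mul(S(add(Z, Z)), SSSZ))))
  step 8: S(S(S(add(SSSZ, mul(add(Z, Z), SSSZ)))))
  step 9: S(S(S(S(add(SSZ, mul(add(Z, Z), SSSZ))))))
  step 10: S(S(S(S(S(add(SZ, mul(add(Z, Z), SSSZ)))))))
  step 11: S(S(S(S(S(S(add(Z, mul(add(Z, Z), SSSZ))))))))
  step 12: S(S(S(S(S(S(mul(add(Z, Z), SSSZ)))))))
  step 13: S(S(S(S(S(S(mul(Z, SSSZ)))))))
  step 14: S^6(Z)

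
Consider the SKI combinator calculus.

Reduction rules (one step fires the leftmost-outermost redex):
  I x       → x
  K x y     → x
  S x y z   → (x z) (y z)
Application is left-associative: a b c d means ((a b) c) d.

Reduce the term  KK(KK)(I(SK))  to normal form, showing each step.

Answer: normal form = K(SK)  (in 2 steps)

Derivation:
  start: KK(KK)(I(SK))
  →1  K(I(SK))
  →2  K(SK)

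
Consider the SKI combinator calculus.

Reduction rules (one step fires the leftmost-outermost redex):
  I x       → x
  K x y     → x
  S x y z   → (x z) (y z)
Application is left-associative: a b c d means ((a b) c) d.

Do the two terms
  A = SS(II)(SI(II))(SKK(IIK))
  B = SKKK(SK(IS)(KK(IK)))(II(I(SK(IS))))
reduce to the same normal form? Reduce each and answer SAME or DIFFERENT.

Answer: SAME — A ⇓ K, B ⇓ K

Working:
Term A:
  start: SS(II)(SI(II))(SKK(IIK))
  →1  S(SI(II))(II(SI(II)))(SKK(IIK))
  →2  SI(II)(SKK(IIK))(II(SI(II))(SKK(IIK)))
  →3  I(SKK(IIK))(II(SKK(IIK)))(II(SI(II))(SKK(IIK)))
  →4  SKK(IIK)(II(SKK(IIK)))(II(SI(II))(SKK(IIK)))
  →5  K(IIK)(K(IIK))(II(SKK(IIK)))(II(SI(II))(SKK(IIK)))
  →6  IIK(II(SKK(IIK)))(II(SI(II))(SKK(IIK)))
  →7  IK(II(SKK(IIK)))(II(SI(II))(SKK(IIK)))
  →8  K(II(SKK(IIK)))(II(SI(II))(SKK(IIK)))
  →9  II(SKK(IIK))
  →10  I(SKK(IIK))
  →11  SKK(IIK)
  →12  K(IIK)(K(IIK))
  →13  IIK
  →14  IK
  →15  K

Term B:
  start: SKKK(SK(IS)(KK(IK)))(II(I(SK(IS))))
  →1  KK(KK)(SK(IS)(KK(IK)))(II(I(SK(IS))))
  →2  K(SK(IS)(KK(IK)))(II(I(SK(IS))))
  →3  SK(IS)(KK(IK))
  →4  K(KK(IK))(IS(KK(IK)))
  →5  KK(IK)
  →6  K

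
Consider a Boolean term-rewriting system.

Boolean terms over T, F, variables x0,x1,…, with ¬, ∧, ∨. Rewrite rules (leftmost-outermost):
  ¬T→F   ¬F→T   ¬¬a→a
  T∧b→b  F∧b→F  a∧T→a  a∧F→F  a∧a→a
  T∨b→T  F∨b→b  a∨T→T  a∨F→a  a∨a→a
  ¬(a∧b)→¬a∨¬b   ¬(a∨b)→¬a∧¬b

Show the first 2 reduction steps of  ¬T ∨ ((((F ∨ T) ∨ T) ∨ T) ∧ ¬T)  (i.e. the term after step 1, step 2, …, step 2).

Answer: after 2 steps: (((F ∨ T) ∨ T) ∨ T) ∧ ¬T

Derivation:
  start: ¬T ∨ ((((F ∨ T) ∨ T) ∨ T) ∧ ¬T)
  →1  F ∨ ((((F ∨ T) ∨ T) ∨ T) ∧ ¬T)
  →2  (((F ∨ T) ∨ T) ∨ T) ∧ ¬T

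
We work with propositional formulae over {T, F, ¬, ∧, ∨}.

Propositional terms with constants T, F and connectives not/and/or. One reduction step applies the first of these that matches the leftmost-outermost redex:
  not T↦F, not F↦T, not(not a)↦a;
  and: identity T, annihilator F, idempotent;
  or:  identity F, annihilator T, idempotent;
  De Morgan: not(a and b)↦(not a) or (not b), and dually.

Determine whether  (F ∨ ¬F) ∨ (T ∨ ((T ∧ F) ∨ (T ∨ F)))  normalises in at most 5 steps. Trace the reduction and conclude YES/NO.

Answer: YES — reaches normal form T in 3 ≤ 5 steps

Derivation:
  start: (F ∨ ¬F) ∨ (T ∨ ((T ∧ F) ∨ (T ∨ F)))
  step 1: ¬F ∨ (T ∨ ((T ∧ F) ∨ (T ∨ F)))
  step 2: T ∨ (T ∨ ((T ∧ F) ∨ (T ∨ F)))
  step 3: T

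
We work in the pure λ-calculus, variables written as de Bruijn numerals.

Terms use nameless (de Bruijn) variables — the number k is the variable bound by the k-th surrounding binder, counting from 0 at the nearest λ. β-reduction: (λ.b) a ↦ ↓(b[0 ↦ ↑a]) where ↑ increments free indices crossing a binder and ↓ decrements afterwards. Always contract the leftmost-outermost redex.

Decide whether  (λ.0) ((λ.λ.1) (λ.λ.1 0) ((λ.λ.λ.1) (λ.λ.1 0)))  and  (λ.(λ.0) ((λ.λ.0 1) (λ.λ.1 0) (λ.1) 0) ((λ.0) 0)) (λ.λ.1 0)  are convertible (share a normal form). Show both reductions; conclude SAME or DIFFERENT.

Answer: SAME — A ⇓ λ.λ.1 0, B ⇓ λ.λ.1 0

Derivation:
Term A:
  start: (λ.0) ((λ.λ.1) (λ.λ.1 0) ((λ.λ.λ.1) (λ.λ.1 0)))
  step 1: (λ.λ.1) (λ.λ.1 0) ((λ.λ.λ.1) (λ.λ.1 0))
  step 2: (λ.λ.λ.1 0) ((λ.λ.λ.1) (λ.λ.1 0))
  step 3: λ.λ.1 0

Term B:
  start: (λ.(λ.0) ((λ.λ.0 1) (λ.λ.1 0) (λ.1) 0) ((λ.0) 0)) (λ.λ.1 0)
  step 1: (λ.0) ((λ.λ.0 1) (λ.λ.1 0) (λ.λ.λ.1 0) (λ.λ.1 0)) ((λ.0) (λ.λ.1 0))
  step 2: (λ.λ.0 1) (λ.λ.1 0) (λ.λ.λ.1 0) (λ.λ.1 0) ((λ.0) (λ.λ.1 0))
  step 3: (λ.0 (λ.λ.1 0)) (λ.λ.λ.1 0) (λ.λ.1 0) ((λ.0) (λ.λ.1 0))
  step 4: (λ.λ.λ.1 0) (λ.λ.1 0) (λ.λ.1 0) ((λ.0) (λ.λ.1 0))
  step 5: (λ.λ.1 0) (λ.λ.1 0) ((λ.0) (λ.λ.1 0))
  step 6: (λ.(λ.λ.1 0) 0) ((λ.0) (λ.λ.1 0))
  step 7: (λ.λ.1 0) ((λ.0) (λ.λ.1 0))
  step 8: λ.(λ.0) (λ.λ.1 0) 0
  step 9: λ.(λ.λ.1 0) 0
  step 10: λ.λ.1 0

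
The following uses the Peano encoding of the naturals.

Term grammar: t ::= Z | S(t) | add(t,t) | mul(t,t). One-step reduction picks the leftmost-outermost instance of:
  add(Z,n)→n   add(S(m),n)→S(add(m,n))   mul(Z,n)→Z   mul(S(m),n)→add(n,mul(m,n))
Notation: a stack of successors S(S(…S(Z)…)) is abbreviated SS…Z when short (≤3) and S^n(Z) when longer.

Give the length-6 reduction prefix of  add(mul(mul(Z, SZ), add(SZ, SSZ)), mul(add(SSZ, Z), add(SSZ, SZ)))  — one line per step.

Answer: after 6 steps: add(S(add(SZ, SZ)), mul(add(SZ, Z), add(SSZ, SZ)))

Derivation:
  start: add(mul(mul(Z, SZ), add(SZ, SSZ)), mul(add(SSZ, Z), add(SSZ, SZ)))
  →1  add(mul(Z, add(SZ, SSZ)), mul(add(SSZ, Z), add(SSZ, SZ)))
  →2  add(Z, mul(add(SSZ, Z), add(SSZ, SZ)))
  →3  mul(add(SSZ, Z), add(SSZ, SZ))
  →4  mul(S(add(SZ, Z)), add(SSZ, SZ))
  →5  add(add(SSZ, SZ), mul(add(SZ, Z), add(SSZ, SZ)))
  →6  add(S(add(SZ, SZ)), mul(add(SZ, Z), add(SSZ, SZ)))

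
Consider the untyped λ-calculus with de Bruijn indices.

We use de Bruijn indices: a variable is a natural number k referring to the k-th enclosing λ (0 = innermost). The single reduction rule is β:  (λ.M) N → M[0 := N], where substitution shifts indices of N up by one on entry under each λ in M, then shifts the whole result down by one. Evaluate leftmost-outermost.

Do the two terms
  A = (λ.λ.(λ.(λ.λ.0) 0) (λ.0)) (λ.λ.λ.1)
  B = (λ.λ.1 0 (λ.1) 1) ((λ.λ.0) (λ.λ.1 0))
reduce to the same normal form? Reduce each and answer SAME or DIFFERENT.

Answer: DIFFERENT — A ⇓ λ.λ.0, B ⇓ λ.0 (λ.1) (λ.0)

Derivation:
Term A:
  start: (λ.λ.(λ.(λ.λ.0) 0) (λ.0)) (λ.λ.λ.1)
  step 1: λ.(λ.(λ.λ.0) 0) (λ.0)
  step 2: λ.(λ.λ.0) (λ.0)
  step 3: λ.λ.0

Term B:
  start: (λ.λ.1 0 (λ.1) 1) ((λ.λ.0) (λ.λ.1 0))
  step 1: λ.(λ.λ.0) (λ.λ.1 0) 0 (λ.1) ((λ.λ.0) (λ.λ.1 0))
  step 2: λ.(λ.0) 0 (λ.1) ((λ.λ.0) (λ.λ.1 0))
  step 3: λ.0 (λ.1) ((λ.λ.0) (λ.λ.1 0))
  step 4: λ.0 (λ.1) (λ.0)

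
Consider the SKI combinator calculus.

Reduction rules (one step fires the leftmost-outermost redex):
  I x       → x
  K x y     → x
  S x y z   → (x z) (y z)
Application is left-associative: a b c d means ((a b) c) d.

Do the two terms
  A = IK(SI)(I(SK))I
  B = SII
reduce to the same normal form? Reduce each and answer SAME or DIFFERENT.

Answer: SAME — A ⇓ SII, B ⇓ SII

Reduction:
Term A:
  start: IK(SI)(I(SK))I
  →1  K(SI)(I(SK))I
  →2  SII

Term B:
  start: SII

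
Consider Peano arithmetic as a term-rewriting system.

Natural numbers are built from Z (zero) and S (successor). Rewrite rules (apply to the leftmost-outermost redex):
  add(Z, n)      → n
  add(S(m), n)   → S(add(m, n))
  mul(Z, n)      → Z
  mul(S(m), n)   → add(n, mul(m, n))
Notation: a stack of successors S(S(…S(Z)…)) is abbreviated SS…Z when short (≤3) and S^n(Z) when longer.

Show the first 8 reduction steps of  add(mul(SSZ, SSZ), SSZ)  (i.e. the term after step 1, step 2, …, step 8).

  start: add(mul(SSZ, SSZ), SSZ)
  [1] add(add(SSZ, mul(SZ, SSZ)), SSZ)
  [2] add(S(add(SZ, mul(SZ, SSZ))), SSZ)
  [3] S(add(add(SZ, mul(SZ, SSZ)), SSZ))
  [4] S(add(S(add(Z, mul(SZ, SSZ))), SSZ))
  [5] S(S(add(add(Z, mul(SZ, SSZ)), SSZ)))
  [6] S(S(add(mul(SZ, SSZ), SSZ)))
  [7] S(S(add(add(SSZ, mul(Z, SSZ)), SSZ)))
  [8] S(S(add(S(add(SZ, mul(Z, SSZ))), SSZ)))

Answer: after 8 steps: S(S(add(S(add(SZ, mul(Z, SSZ))), SSZ)))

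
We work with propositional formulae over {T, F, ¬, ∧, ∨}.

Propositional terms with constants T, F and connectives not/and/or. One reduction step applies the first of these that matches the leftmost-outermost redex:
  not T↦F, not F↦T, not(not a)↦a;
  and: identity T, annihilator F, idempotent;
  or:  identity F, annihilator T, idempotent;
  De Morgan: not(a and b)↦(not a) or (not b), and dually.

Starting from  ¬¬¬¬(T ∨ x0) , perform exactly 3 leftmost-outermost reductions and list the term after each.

  start: ¬¬¬¬(T ∨ x0)
  step 1: ¬¬(T ∨ x0)
  step 2: T ∨ x0
  step 3: T

Answer: after 3 steps: T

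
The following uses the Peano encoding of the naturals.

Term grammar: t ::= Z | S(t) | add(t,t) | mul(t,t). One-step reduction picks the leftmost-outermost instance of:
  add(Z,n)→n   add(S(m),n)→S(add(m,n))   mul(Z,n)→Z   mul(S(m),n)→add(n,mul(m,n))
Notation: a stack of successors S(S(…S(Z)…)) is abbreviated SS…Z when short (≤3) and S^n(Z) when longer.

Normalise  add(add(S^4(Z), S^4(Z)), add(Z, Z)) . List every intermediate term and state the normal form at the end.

  start: add(add(S^4(Z), S^4(Z)), add(Z, Z))
  [1] add(S(add(SSSZ, S^4(Z))), add(Z, Z))
  [2] S(add(add(SSSZ, S^4(Z)), add(Z, Z)))
  [3] S(add(S(add(SSZ, S^4(Z))), add(Z, Z)))
  [4] S(S(add(add(SSZ, S^4(Z)), add(Z, Z))))
  [5] S(S(add(S(add(SZ, S^4(Z))), add(Z, Z))))
  [6] S(S(S(add(add(SZ, S^4(Z)), add(Z, Z)))))
  [7] S(S(S(add(S(add(Z, S^4(Z))), add(Z, Z)))))
  [8] S(S(S(S(add(add(Z, S^4(Z)), add(Z, Z))))))
  [9] S(S(S(S(add(S^4(Z), add(Z, Z))))))
  [10] S(S(S(S(S(add(SSSZ, add(Z, Z)))))))
  [11] S(S(S(S(S(S(add(SSZ, add(Z, Z))))))))
  [12] S(S(S(S(S(S(S(add(SZ, add(Z, Z)))))))))
  [13] S(S(S(S(S(S(S(S(add(Z, add(Z, Z))))))))))
  [14] S(S(S(S(S(S(S(S(add(Z, Z)))))))))
  [15] S^8(Z)

Answer: normal form = S^8(Z)  (in 15 steps)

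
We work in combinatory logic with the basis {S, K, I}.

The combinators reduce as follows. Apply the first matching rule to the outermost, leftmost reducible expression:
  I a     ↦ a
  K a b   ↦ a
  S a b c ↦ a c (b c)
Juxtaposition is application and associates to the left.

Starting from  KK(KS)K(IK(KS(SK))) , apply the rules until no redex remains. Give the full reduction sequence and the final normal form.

Answer: normal form = K  (in 2 steps)

Reduction:
  start: KK(KS)K(IK(KS(SK)))
  step 1: KK(IK(KS(SK)))
  step 2: K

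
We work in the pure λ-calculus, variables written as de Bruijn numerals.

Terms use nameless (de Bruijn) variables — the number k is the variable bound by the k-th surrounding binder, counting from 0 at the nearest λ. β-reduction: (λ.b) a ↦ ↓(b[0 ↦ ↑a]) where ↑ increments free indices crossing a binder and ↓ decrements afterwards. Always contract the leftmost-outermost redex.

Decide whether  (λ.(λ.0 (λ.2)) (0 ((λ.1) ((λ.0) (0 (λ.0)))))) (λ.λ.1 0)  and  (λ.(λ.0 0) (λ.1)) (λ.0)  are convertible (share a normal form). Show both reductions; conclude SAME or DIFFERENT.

Term A:
  start: (λ.(λ.0 (λ.2)) (0 ((λ.1) ((λ.0) (0 (λ.0)))))) (λ.λ.1 0)
  →1  (λ.0 (λ.λ.λ.1 0)) ((λ.λ.1 0) ((λ.λ.λ.1 0) ((λ.0) ((λ.λ.1 0) (λ.0)))))
  →2  (λ.λ.1 0) ((λ.λ.λ.1 0) ((λ.0) ((λ.λ.1 0) (λ.0)))) (λ.λ.λ.1 0)
  →3  (λ.(λ.λ.λ.1 0) ((λ.0) ((λ.λ.1 0) (λ.0))) 0) (λ.λ.λ.1 0)
  →4  (λ.λ.λ.1 0) ((λ.0) ((λ.λ.1 0) (λ.0))) (λ.λ.λ.1 0)
  →5  (λ.λ.1 0) (λ.λ.λ.1 0)
  →6  λ.(λ.λ.λ.1 0) 0
  →7  λ.λ.λ.1 0

Term B:
  start: (λ.(λ.0 0) (λ.1)) (λ.0)
  →1  (λ.0 0) (λ.λ.0)
  →2  (λ.λ.0) (λ.λ.0)
  →3  λ.0

Answer: DIFFERENT — A ⇓ λ.λ.λ.1 0, B ⇓ λ.0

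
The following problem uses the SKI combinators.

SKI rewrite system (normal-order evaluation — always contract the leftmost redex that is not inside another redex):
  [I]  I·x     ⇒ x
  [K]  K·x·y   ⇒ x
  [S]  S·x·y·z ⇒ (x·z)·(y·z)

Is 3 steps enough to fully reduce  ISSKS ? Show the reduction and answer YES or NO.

Answer: YES — reaches normal form SS(KS) in 2 ≤ 3 steps

Working:
  start: ISSKS
  [1] SSKS
  [2] SS(KS)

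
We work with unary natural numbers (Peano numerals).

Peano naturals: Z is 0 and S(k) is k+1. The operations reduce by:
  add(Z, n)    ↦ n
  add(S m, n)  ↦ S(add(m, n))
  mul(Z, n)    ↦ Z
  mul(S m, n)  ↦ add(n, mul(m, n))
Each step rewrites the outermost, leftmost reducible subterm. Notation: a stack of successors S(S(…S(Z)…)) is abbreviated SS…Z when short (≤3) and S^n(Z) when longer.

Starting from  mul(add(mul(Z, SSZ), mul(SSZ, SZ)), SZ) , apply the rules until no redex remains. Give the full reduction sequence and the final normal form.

Answer: normal form = SSZ  (in 16 steps)

Reduction:
  start: mul(add(mul(Z, SSZ), mul(SSZ, SZ)), SZ)
  →1  mul(add(Z, mul(SSZ, SZ)), SZ)
  →2  mul(mul(SSZ, SZ), SZ)
  →3  mul(add(SZ, mul(SZ, SZ)), SZ)
  →4  mul(S(add(Z, mul(SZ, SZ))), SZ)
  →5  add(SZ, mul(add(Z, mul(SZ, SZ)), SZ))
  →6  S(add(Z, mul(add(Z, mul(SZ, SZ)), SZ)))
  →7  S(mul(add(Z, mul(SZ, SZ)), SZ))
  →8  S(mul(mul(SZ, SZ), SZ))
  →9  S(mul(add(SZ, mul(Z, SZ)), SZ))
  →10  S(mul(S(add(Z, mul(Z, SZ))), SZ))
  →11  S(add(SZ, mul(add(Z, mul(Z, SZ)), SZ)))
  →12  S(S(add(Z, mul(add(Z, mul(Z, SZ)), SZ))))
  →13  S(S(mul(add(Z, mul(Z, SZ)), SZ)))
  →14  S(S(mul(mul(Z, SZ), SZ)))
  →15  S(S(mul(Z, SZ)))
  →16  SSZ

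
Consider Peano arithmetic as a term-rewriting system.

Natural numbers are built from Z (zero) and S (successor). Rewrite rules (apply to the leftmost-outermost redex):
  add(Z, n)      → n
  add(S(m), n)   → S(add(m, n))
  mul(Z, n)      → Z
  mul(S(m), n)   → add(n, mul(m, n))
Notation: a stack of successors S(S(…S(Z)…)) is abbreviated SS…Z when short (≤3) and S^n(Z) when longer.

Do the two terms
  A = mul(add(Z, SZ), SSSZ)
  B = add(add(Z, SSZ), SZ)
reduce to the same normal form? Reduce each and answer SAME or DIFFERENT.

Answer: SAME — A ⇓ SSSZ, B ⇓ SSSZ

Working:
Term A:
  start: mul(add(Z, SZ), SSSZ)
  [1] mul(SZ, SSSZ)
  [2] add(SSSZ, mul(Z, SSSZ))
  [3] S(add(SSZ, mul(Z, SSSZ)))
  [4] S(S(add(SZ, mul(Z, SSSZ))))
  [5] S(S(S(add(Z, mul(Z, SSSZ)))))
  [6] S(S(S(mul(Z, SSSZ))))
  [7] SSSZ

Term B:
  start: add(add(Z, SSZ), SZ)
  [1] add(SSZ, SZ)
  [2] S(add(SZ, SZ))
  [3] S(S(add(Z, SZ)))
  [4] SSSZ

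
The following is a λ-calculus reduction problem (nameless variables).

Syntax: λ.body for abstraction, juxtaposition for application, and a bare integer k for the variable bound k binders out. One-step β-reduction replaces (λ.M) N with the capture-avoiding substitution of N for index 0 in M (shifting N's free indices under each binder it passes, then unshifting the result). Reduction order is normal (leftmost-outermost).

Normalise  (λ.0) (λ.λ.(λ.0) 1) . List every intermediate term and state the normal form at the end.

Answer: normal form = λ.λ.1  (in 2 steps)

Reduction:
  start: (λ.0) (λ.λ.(λ.0) 1)
  [1] λ.λ.(λ.0) 1
  [2] λ.λ.1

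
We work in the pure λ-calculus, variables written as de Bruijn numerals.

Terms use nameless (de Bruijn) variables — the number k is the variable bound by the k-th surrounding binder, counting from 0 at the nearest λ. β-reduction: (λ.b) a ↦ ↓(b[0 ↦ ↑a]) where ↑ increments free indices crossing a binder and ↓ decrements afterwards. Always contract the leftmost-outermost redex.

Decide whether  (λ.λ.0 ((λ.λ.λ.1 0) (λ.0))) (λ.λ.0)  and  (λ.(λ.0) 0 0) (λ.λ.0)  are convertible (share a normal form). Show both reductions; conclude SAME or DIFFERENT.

Answer: DIFFERENT — A ⇓ λ.0 (λ.λ.1 0), B ⇓ λ.0

Derivation:
Term A:
  start: (λ.λ.0 ((λ.λ.λ.1 0) (λ.0))) (λ.λ.0)
  →1  λ.0 ((λ.λ.λ.1 0) (λ.0))
  →2  λ.0 (λ.λ.1 0)

Term B:
  start: (λ.(λ.0) 0 0) (λ.λ.0)
  →1  (λ.0) (λ.λ.0) (λ.λ.0)
  →2  (λ.λ.0) (λ.λ.0)
  →3  λ.0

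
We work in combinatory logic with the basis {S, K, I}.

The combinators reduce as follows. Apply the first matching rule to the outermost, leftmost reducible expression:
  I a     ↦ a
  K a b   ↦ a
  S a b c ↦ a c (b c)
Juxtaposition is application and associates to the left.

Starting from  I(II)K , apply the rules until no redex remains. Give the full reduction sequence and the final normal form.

  start: I(II)K
  step 1: IIK
  step 2: IK
  step 3: K

Answer: normal form = K  (in 3 steps)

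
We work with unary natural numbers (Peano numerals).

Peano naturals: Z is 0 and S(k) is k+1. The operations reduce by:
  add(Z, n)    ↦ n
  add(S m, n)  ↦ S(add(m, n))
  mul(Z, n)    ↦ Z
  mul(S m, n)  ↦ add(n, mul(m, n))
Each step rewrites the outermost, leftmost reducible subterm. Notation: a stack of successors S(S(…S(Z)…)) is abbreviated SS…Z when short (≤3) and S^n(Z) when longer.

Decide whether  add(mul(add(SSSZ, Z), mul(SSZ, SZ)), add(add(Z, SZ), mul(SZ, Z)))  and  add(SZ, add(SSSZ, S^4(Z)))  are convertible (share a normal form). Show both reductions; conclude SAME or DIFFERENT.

Answer: DIFFERENT — A ⇓ S^7(Z), B ⇓ S^8(Z)

Derivation:
Term A:
  start: add(mul(add(SSSZ, Z), mul(SSZ, SZ)), add(add(Z, SZ), mul(SZ, Z)))
  step 1: add(mul(S(add(SSZ, Z)), mul(SSZ, SZ)), add(add(Z, SZ), mul(SZ, Z)))
  step 2: add(add(mul(SSZ, SZ), mul(add(SSZ, Z), mul(SSZ, SZ))), add(add(Z, SZ), mul(SZ, Z)))
  step 3: add(add(add(SZ, mul(SZ, SZ)), mul(add(SSZ, Z), mul(SSZ, SZ))), add(add(Z, SZ), mul(SZ, Z)))
  step 4: add(add(S(add(Z, mul(SZ, SZ))), mul(add(SSZ, Z), mul(SSZ, SZ))), add(add(Z, SZ), mul(SZ, Z)))
  step 5: add(S(add(add(Z, mul(SZ, SZ)), mul(add(SSZ, Z), mul(SSZ, SZ)))), add(add(Z, SZ), mul(SZ, Z)))
  step 6: S(add(add(add(Z, mul(SZ, SZ)), mul(add(SSZ, Z), mul(SSZ, SZ))), add(add(Z, SZ), mul(SZ, Z))))
  step 7: S(add(add(mul(SZ, SZ), mul(add(SSZ, Z), mul(SSZ, SZ))), add(add(Z, SZ), mul(SZ, Z))))
  step 8: S(add(add(add(SZ, mul(Z, SZ)), mul(add(SSZ, Z), mul(SSZ, SZ))), add(add(Z, SZ), mul(SZ, Z))))
  step 9: S(add(add(S(add(Z, mul(Z, SZ))), mul(add(SSZ, Z), mul(SSZ, SZ))), add(add(Z, SZ), mul(SZ, Z))))
  step 10: S(add(S(add(add(Z, mul(Z, SZ)), mul(add(SSZ, Z), mul(SSZ, SZ)))), add(add(Z, SZ), mul(SZ, Z))))
  step 11: S(S(add(add(add(Z, mul(Z, SZ)), mul(add(SSZ, Z), mul(SSZ, SZ))), add(add(Z, SZ), mul(SZ, Z)))))
  step 12: S(S(add(add(mul(Z, SZ), mul(add(SSZ, Z), mul(SSZ, SZ))), add(add(Z, SZ), mul(SZ, Z)))))
  step 13: S(S(add(add(Z, mul(add(SSZ, Z), mul(SSZ, SZ))), add(add(Z, SZ), mul(SZ, Z)))))
  step 14: S(S(add(mul(add(SSZ, Z), mul(SSZ, SZ)), add(add(Z, SZ), mul(SZ, Z)))))
  step 15: S(S(add(mul(S(add(SZ, Z)), mul(SSZ, SZ)), add(add(Z, SZ), mul(SZ, Z)))))
  step 16: S(S(add(add(mul(SSZ, SZ), mul(add(SZ, Z), mul(SSZ, SZ))), add(add(Z, SZ), mul(SZ, Z)))))
  step 17: S(S(add(add(add(SZ, mul(SZ, SZ)), mul(add(SZ, Z), mul(SSZ, SZ))), add(add(Z, SZ), mul(SZ, Z)))))
  step 18: S(S(add(add(S(add(Z, mul(SZ, SZ))), mul(add(SZ, Z), mul(SSZ, SZ))), add(add(Z, SZ), mul(SZ, Z)))))
  step 19: S(S(add(S(add(add(Z, mul(SZ, SZ)), mul(add(SZ, Z), mul(SSZ, SZ)))), add(add(Z, SZ), mul(SZ, Z)))))
  step 20: S(S(S(add(add(add(Z, mul(SZ, SZ)), mul(add(SZ, Z), mul(SSZ, SZ))), add(add(Z, SZ), mul(SZ, Z))))))
  step 21: S(S(S(add(add(mul(SZ, SZ), mul(add(SZ, Z), mul(SSZ, SZ))), add(add(Z, SZ), mul(SZ, Z))))))
  step 22: S(S(S(add(add(add(SZ, mul(Z, SZ)), mul(add(SZ, Z), mul(SSZ, SZ))), add(add(Z, SZ), mul(SZ, Z))))))
  step 23: S(S(S(add(add(S(add(Z, mul(Z, SZ))), mul(add(SZ, Z), mul(SSZ, SZ))), add(add(Z, SZ), mul(SZ, Z))))))
  step 24: S(S(S(add(S(add(add(Z, mul(Z, SZ)), mul(add(SZ, Z), mul(SSZ, SZ)))), add(add(Z, SZ), mul(SZ, Z))))))
  step 25: S(S(S(S(add(add(add(Z, mul(Z, SZ)), mul(add(SZ, Z), mul(SSZ, SZ))), add(add(Z, SZ), mul(SZ, Z)))))))
  step 26: S(S(S(S(add(add(mul(Z, SZ), mul(add(SZ, Z), mul(SSZ, SZ))), add(add(Z, SZ), mul(SZ, Z)))))))
  step 27: S(S(S(S(add(add(Z, mul(add(SZ, Z), mul(SSZ, SZ))), add(add(Z, SZ), mul(SZ, Z)))))))
  step 28: S(S(S(S(add(mul(add(SZ, Z), mul(SSZ, SZ)), add(add(Z, SZ), mul(SZ, Z)))))))
  step 29: S(S(S(S(add(mul(S(add(Z, Z)), mul(SSZ, SZ)), add(add(Z, SZ), mul(SZ, Z)))))))
  step 30: S(S(S(S(add(add(mul(SSZ, SZ), mul(add(Z, Z), mul(SSZ, SZ))), add(add(Z, SZ), mul(SZ, Z)))))))
  step 31: S(S(S(S(add(add(add(SZ, mul(SZ, SZ)), mul(add(Z, Z), mul(SSZ, SZ))), add(add(Z, SZ), mul(SZ, Z)))))))
  step 32: S(S(S(S(add(add(S(add(Z, mul(SZ, SZ))), mul(add(Z, Z), mul(SSZ, SZ))), add(add(Z, SZ), mul(SZ, Z)))))))
  step 33: S(S(S(S(add(S(add(add(Z, mul(SZ, SZ)), mul(add(Z, Z), mul(SSZ, SZ)))), add(add(Z, SZ), mul(SZ, Z)))))))
  step 34: S(S(S(S(S(add(add(add(Z, mul(SZ, SZ)), mul(add(Z, Z), mul(SSZ, SZ))), add(add(Z, SZ), mul(SZ, Z))))))))
  step 35: S(S(S(S(S(add(add(mul(SZ, SZ), mul(add(Z, Z), mul(SSZ, SZ))), add(add(Z, SZ), mul(SZ, Z))))))))
  step 36: S(S(S(S(S(add(add(add(SZ, mul(Z, SZ)), mul(add(Z, Z), mul(SSZ, SZ))), add(add(Z, SZ), mul(SZ, Z))))))))
  step 37: S(S(S(S(S(add(add(S(add(Z, mul(Z, SZ))), mul(add(Z, Z), mul(SSZ, SZ))), add(add(Z, SZ), mul(SZ, Z))))))))
  step 38: S(S(S(S(S(add(S(add(add(Z, mul(Z, SZ)), mul(add(Z, Z), mul(SSZ, SZ)))), add(add(Z, SZ), mul(SZ, Z))))))))
  step 39: S(S(S(S(S(S(add(add(add(Z, mul(Z, SZ)), mul(add(Z, Z), mul(SSZ, SZ))), add(add(Z, SZ), mul(SZ, Z)))))))))
  step 40: S(S(S(S(S(S(add(add(mul(Z, SZ), mul(add(Z, Z), mul(SSZ, SZ))), add(add(Z, SZ), mul(SZ, Z)))))))))
  step 41: S(S(S(S(S(S(add(add(Z, mul(add(Z, Z), mul(SSZ, SZ))), add(add(Z, SZ), mul(SZ, Z)))))))))
  step 42: S(S(S(S(S(S(add(mul(add(Z, Z), mul(SSZ, SZ)), add(add(Z, SZ), mul(SZ, Z)))))))))
  step 43: S(S(S(S(S(S(add(mul(Z, mul(SSZ, SZ)), add(add(Z, SZ), mul(SZ, Z)))))))))
  step 44: S(S(S(S(S(S(add(Z, add(add(Z, SZ), mul(SZ, Z)))))))))
  step 45: S(S(S(S(S(S(add(add(Z, SZ), mul(SZ, Z))))))))
  step 46: S(S(S(S(S(S(add(SZ, mul(SZ, Z))))))))
  step 47: S(S(S(S(S(S(S(add(Z, mul(SZ, Z)))))))))
  step 48: S(S(S(S(S(S(S(mul(SZ, Z))))))))
  step 49: S(S(S(S(S(S(S(add(Z, mul(Z, Z)))))))))
  step 50: S(S(S(S(S(S(S(mul(Z, Z))))))))
  step 51: S^7(Z)

Term B:
  start: add(SZ, add(SSSZ, S^4(Z)))
  step 1: S(add(Z, add(SSSZ, S^4(Z))))
  step 2: S(add(SSSZ, S^4(Z)))
  step 3: S(S(add(SSZ, S^4(Z))))
  step 4: S(S(S(add(SZ, S^4(Z)))))
  step 5: S(S(S(S(add(Z, S^4(Z))))))
  step 6: S^8(Z)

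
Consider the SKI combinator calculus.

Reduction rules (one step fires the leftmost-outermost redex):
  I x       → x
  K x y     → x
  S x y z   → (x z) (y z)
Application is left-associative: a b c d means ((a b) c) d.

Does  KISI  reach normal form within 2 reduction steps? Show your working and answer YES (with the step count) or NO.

  start: KISI
  →1  II
  →2  I

Answer: YES — reaches normal form I in 2 ≤ 2 steps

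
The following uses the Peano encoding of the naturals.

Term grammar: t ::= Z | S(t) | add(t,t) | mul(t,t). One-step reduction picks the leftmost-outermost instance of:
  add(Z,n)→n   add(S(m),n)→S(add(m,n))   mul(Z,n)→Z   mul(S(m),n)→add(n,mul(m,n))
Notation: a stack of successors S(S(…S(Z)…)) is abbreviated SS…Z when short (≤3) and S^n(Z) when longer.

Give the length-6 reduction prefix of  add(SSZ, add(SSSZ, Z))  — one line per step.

Answer: after 6 steps: S(S(S(S(S(add(Z, Z))))))

Working:
  start: add(SSZ, add(SSSZ, Z))
  step 1: S(add(SZ, add(SSSZ, Z)))
  step 2: S(S(add(Z, add(SSSZ, Z))))
  step 3: S(S(add(SSSZ, Z)))
  step 4: S(S(S(add(SSZ, Z))))
  step 5: S(S(S(S(add(SZ, Z)))))
  step 6: S(S(S(S(S(add(Z, Z))))))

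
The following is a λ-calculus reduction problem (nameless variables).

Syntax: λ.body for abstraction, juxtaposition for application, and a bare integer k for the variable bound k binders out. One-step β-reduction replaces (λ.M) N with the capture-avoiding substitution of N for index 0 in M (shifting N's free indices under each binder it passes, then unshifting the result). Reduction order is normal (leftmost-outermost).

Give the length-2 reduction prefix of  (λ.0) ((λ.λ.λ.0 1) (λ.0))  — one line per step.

Answer: after 2 steps: λ.λ.0 1

Reduction:
  start: (λ.0) ((λ.λ.λ.0 1) (λ.0))
  →1  (λ.λ.λ.0 1) (λ.0)
  →2  λ.λ.0 1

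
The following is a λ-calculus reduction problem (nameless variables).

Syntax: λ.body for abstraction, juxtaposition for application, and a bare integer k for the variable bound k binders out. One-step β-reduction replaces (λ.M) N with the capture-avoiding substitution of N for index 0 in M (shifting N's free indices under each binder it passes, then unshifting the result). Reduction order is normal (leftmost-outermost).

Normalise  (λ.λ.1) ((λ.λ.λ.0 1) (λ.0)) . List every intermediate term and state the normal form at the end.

Answer: normal form = λ.λ.λ.0 1  (in 2 steps)

Working:
  start: (λ.λ.1) ((λ.λ.λ.0 1) (λ.0))
  step 1: λ.(λ.λ.λ.0 1) (λ.0)
  step 2: λ.λ.λ.0 1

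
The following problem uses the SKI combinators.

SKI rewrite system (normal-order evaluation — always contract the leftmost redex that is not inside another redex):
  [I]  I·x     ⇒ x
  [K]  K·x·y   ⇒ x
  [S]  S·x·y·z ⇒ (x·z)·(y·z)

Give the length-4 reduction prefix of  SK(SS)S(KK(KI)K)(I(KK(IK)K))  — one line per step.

Answer: after 4 steps: S(KK)(KK(IK)K)

Reduction:
  start: SK(SS)S(KK(KI)K)(I(KK(IK)K))
  [1] KS(SSS)(KK(KI)K)(I(KK(IK)K))
  [2] S(KK(KI)K)(I(KK(IK)K))
  [3] S(KK)(I(KK(IK)K))
  [4] S(KK)(KK(IK)K)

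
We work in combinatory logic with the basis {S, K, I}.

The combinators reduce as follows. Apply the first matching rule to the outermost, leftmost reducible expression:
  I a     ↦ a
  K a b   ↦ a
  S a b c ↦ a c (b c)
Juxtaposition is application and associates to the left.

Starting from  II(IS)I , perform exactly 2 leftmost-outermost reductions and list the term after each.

  start: II(IS)I
  [1] I(IS)I
  [2] ISI

Answer: after 2 steps: ISI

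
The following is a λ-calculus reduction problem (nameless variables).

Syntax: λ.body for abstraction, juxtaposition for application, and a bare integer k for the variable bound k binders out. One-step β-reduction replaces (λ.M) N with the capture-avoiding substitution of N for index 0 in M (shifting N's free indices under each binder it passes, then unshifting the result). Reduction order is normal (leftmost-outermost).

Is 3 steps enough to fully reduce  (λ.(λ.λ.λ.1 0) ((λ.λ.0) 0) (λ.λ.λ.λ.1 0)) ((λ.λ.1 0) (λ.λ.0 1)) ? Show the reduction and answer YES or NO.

  start: (λ.(λ.λ.λ.1 0) ((λ.λ.0) 0) (λ.λ.λ.λ.1 0)) ((λ.λ.1 0) (λ.λ.0 1))
  step 1: (λ.λ.λ.1 0) ((λ.λ.0) ((λ.λ.1 0) (λ.λ.0 1))) (λ.λ.λ.λ.1 0)
  step 2: (λ.λ.1 0) (λ.λ.λ.λ.1 0)
  step 3: λ.(λ.λ.λ.λ.1 0) 0

Answer: NO — after 3 steps the term is λ.(λ.λ.λ.λ.1 0) 0, not yet normal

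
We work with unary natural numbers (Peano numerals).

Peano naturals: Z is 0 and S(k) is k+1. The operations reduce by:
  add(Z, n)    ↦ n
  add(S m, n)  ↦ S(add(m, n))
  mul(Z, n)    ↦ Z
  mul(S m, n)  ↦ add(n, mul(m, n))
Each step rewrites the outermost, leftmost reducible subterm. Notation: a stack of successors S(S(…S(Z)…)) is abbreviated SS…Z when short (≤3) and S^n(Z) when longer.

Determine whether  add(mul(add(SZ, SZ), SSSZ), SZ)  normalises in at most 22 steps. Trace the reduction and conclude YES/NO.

Answer: YES — reaches normal form S^7(Z) in 20 ≤ 22 steps

Reduction:
  start: add(mul(add(SZ, SZ), SSSZ), SZ)
  [1] add(mul(S(add(Z, SZ)), SSSZ), SZ)
  [2] add(add(SSSZ, mul(add(Z, SZ), SSSZ)), SZ)
  [3] add(S(add(SSZ, mul(add(Z, SZ), SSSZ))), SZ)
  [4] S(add(add(SSZ, mul(add(Z, SZ), SSSZ)), SZ))
  [5] S(add(S(add(SZ, mul(add(Z, SZ), SSSZ))), SZ))
  [6] S(S(add(add(SZ, mul(add(Z, SZ), SSSZ)), SZ)))
  [7] S(S(add(S(add(Z, mul(add(Z, SZ), SSSZ))), SZ)))
  [8] S(S(S(add(add(Z, mul(add(Z, SZ), SSSZ)), SZ))))
  [9] S(S(S(add(mul(add(Z, SZ), SSSZ), SZ))))
  [10] S(S(S(add(mul(SZ, SSSZ), SZ))))
  [11] S(S(S(add(add(SSSZ, mul(Z, SSSZ)), SZ))))
  [12] S(S(S(add(S(add(SSZ, mul(Z, SSSZ))), SZ))))
  [13] S(S(S(S(add(add(SSZ, mul(Z, SSSZ)), SZ)))))
  [14] S(S(S(S(add(S(add(SZ, mul(Z, SSSZ))), SZ)))))
  [15] S(S(S(S(S(add(add(SZ, mul(Z, SSSZ)), SZ))))))
  [16] S(S(S(S(S(add(S(add(Z, mul(Z, SSSZ))), SZ))))))
  [17] S(S(S(S(S(S(add(add(Z, mul(Z, SSSZ)), SZ)))))))
  [18] S(S(S(S(S(S(add(mul(Z, SSSZ), SZ)))))))
  [19] S(S(S(S(S(S(add(Z, SZ)))))))
  [20] S^7(Z)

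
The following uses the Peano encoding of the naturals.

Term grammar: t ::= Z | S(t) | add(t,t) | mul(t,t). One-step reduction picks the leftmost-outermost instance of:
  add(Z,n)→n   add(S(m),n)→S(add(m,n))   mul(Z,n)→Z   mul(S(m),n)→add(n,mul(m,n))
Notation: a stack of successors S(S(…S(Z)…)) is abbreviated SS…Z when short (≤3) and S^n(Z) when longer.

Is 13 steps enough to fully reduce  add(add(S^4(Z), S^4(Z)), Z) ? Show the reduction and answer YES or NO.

  start: add(add(S^4(Z), S^4(Z)), Z)
  [1] add(S(add(SSSZ, S^4(Z))), Z)
  [2] S(add(add(SSSZ, S^4(Z)), Z))
  [3] S(add(S(add(SSZ, S^4(Z))), Z))
  [4] S(S(add(add(SSZ, S^4(Z)), Z)))
  [5] S(S(add(S(add(SZ, S^4(Z))), Z)))
  [6] S(S(S(add(add(SZ, S^4(Z)), Z))))
  [7] S(S(S(add(S(add(Z, S^4(Z))), Z))))
  [8] S(S(S(S(add(add(Z, S^4(Z)), Z)))))
  [9] S(S(S(S(add(S^4(Z), Z)))))
  [10] S(S(S(S(S(add(SSSZ, Z))))))
  [11] S(S(S(S(S(S(add(SSZ, Z)))))))
  [12] S(S(S(S(S(S(S(add(SZ, Z))))))))
  [13] S(S(S(S(S(S(S(S(add(Z, Z)))))))))

Answer: NO — after 13 steps the term is S(S(S(S(S(S(S(S(add(Z, Z))))))))), not yet normal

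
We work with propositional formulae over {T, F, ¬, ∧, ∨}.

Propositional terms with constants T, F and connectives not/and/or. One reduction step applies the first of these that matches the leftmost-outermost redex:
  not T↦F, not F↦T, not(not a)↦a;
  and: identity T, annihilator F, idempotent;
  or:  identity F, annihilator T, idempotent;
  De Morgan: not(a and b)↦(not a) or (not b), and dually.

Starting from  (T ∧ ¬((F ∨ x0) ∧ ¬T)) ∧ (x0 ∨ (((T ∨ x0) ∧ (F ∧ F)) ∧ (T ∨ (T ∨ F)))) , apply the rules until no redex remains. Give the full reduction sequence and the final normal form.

  start: (T ∧ ¬((F ∨ x0) ∧ ¬T)) ∧ (x0 ∨ (((T ∨ x0) ∧ (F ∧ F)) ∧ (T ∨ (T ∨ F))))
  step 1: ¬((F ∨ x0) ∧ ¬T) ∧ (x0 ∨ (((T ∨ x0) ∧ (F ∧ F)) ∧ (T ∨ (T ∨ F))))
  step 2: (¬(F ∨ x0) ∨ ¬¬T) ∧ (x0 ∨ (((T ∨ x0) ∧ (F ∧ F)) ∧ (T ∨ (T ∨ F))))
  step 3: ((¬F ∧ ¬x0) ∨ ¬¬T) ∧ (x0 ∨ (((T ∨ x0) ∧ (F ∧ F)) ∧ (T ∨ (T ∨ F))))
  step 4: ((T ∧ ¬x0) ∨ ¬¬T) ∧ (x0 ∨ (((T ∨ x0) ∧ (F ∧ F)) ∧ (T ∨ (T ∨ F))))
  step 5: (¬x0 ∨ ¬¬T) ∧ (x0 ∨ (((T ∨ x0) ∧ (F ∧ F)) ∧ (T ∨ (T ∨ F))))
  step 6: (¬x0 ∨ T) ∧ (x0 ∨ (((T ∨ x0) ∧ (F ∧ F)) ∧ (T ∨ (T ∨ F))))
  step 7: T ∧ (x0 ∨ (((T ∨ x0) ∧ (F ∧ F)) ∧ (T ∨ (T ∨ F))))
  step 8: x0 ∨ (((T ∨ x0) ∧ (F ∧ F)) ∧ (T ∨ (T ∨ F)))
  step 9: x0 ∨ ((T ∧ (F ∧ F)) ∧ (T ∨ (T ∨ F)))
  step 10: x0 ∨ ((F ∧ F) ∧ (T ∨ (T ∨ F)))
  step 11: x0 ∨ (F ∧ (T ∨ (T ∨ F)))
  step 12: x0 ∨ F
  step 13: x0

Answer: normal form = x0  (in 13 steps)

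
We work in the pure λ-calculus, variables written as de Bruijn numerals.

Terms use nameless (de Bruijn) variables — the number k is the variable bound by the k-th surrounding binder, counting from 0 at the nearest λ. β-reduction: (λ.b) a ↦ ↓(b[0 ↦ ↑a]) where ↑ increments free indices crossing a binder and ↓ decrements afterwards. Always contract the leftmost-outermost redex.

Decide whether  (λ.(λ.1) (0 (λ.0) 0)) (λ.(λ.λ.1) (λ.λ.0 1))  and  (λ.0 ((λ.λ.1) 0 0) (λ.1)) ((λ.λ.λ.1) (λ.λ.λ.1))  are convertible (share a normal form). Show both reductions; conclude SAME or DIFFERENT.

Term A:
  start: (λ.(λ.1) (0 (λ.0) 0)) (λ.(λ.λ.1) (λ.λ.0 1))
  step 1: (λ.λ.(λ.λ.1) (λ.λ.0 1)) ((λ.(λ.λ.1) (λ.λ.0 1)) (λ.0) (λ.(λ.λ.1) (λ.λ.0 1)))
  step 2: λ.(λ.λ.1) (λ.λ.0 1)
  step 3: λ.λ.λ.λ.0 1

Term B:
  start: (λ.0 ((λ.λ.1) 0 0) (λ.1)) ((λ.λ.λ.1) (λ.λ.λ.1))
  step 1: (λ.λ.λ.1) (λ.λ.λ.1) ((λ.λ.1) ((λ.λ.λ.1) (λ.λ.λ.1)) ((λ.λ.λ.1) (λ.λ.λ.1))) (λ.(λ.λ.λ.1) (λ.λ.λ.1))
  step 2: (λ.λ.1) ((λ.λ.1) ((λ.λ.λ.1) (λ.λ.λ.1)) ((λ.λ.λ.1) (λ.λ.λ.1))) (λ.(λ.λ.λ.1) (λ.λ.λ.1))
  step 3: (λ.(λ.λ.1) ((λ.λ.λ.1) (λ.λ.λ.1)) ((λ.λ.λ.1) (λ.λ.λ.1))) (λ.(λ.λ.λ.1) (λ.λ.λ.1))
  step 4: (λ.λ.1) ((λ.λ.λ.1) (λ.λ.λ.1)) ((λ.λ.λ.1) (λ.λ.λ.1))
  step 5: (λ.(λ.λ.λ.1) (λ.λ.λ.1)) ((λ.λ.λ.1) (λ.λ.λ.1))
  step 6: (λ.λ.λ.1) (λ.λ.λ.1)
  step 7: λ.λ.1

Answer: DIFFERENT — A ⇓ λ.λ.λ.λ.0 1, B ⇓ λ.λ.1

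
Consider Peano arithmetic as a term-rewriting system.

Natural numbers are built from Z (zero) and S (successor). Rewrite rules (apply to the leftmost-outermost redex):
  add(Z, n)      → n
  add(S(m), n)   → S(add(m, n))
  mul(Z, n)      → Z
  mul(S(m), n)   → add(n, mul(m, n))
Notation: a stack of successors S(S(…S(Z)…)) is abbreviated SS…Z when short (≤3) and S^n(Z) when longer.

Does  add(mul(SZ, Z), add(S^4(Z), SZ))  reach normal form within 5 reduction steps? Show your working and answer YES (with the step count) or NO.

Answer: NO — after 5 steps the term is S(add(SSSZ, SZ)), not yet normal

Working:
  start: add(mul(SZ, Z), add(S^4(Z), SZ))
  step 1: add(add(Z, mul(Z, Z)), add(S^4(Z), SZ))
  step 2: add(mul(Z, Z), add(S^4(Z), SZ))
  step 3: add(Z, add(S^4(Z), SZ))
  step 4: add(S^4(Z), SZ)
  step 5: S(add(SSSZ, SZ))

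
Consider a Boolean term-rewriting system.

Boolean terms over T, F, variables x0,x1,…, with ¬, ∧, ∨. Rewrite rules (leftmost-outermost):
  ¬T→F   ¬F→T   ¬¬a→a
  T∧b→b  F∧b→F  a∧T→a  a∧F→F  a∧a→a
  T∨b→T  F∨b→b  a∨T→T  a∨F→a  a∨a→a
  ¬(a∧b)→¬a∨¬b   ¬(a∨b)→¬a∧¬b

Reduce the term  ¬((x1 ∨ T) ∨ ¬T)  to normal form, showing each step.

  start: ¬((x1 ∨ T) ∨ ¬T)
  →1  ¬(x1 ∨ T) ∧ ¬¬T
  →2  (¬x1 ∧ ¬T) ∧ ¬¬T
  →3  (¬x1 ∧ F) ∧ ¬¬T
  →4  F ∧ ¬¬T
  →5  F

Answer: normal form = F  (in 5 steps)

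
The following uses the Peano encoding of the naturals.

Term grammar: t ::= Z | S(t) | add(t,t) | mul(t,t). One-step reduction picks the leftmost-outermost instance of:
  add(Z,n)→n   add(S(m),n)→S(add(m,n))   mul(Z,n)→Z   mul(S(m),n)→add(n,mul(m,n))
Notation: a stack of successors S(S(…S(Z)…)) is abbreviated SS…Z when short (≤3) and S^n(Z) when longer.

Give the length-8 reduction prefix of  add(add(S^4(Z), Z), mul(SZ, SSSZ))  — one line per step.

  start: add(add(S^4(Z), Z), mul(SZ, SSSZ))
  [1] add(S(add(SSSZ, Z)), mul(SZ, SSSZ))
  [2] S(add(add(SSSZ, Z), mul(SZ, SSSZ)))
  [3] S(add(S(add(SSZ, Z)), mul(SZ, SSSZ)))
  [4] S(S(add(add(SSZ, Z), mul(SZ, SSSZ))))
  [5] S(S(add(S(add(SZ, Z)), mul(SZ, SSSZ))))
  [6] S(S(S(add(add(SZ, Z), mul(SZ, SSSZ)))))
  [7] S(S(S(add(S(add(Z, Z)), mul(SZ, SSSZ)))))
  [8] S(S(S(S(add(add(Z, Z), mul(SZ, SSSZ))))))

Answer: after 8 steps: S(S(S(S(add(add(Z, Z), mul(SZ, SSSZ))))))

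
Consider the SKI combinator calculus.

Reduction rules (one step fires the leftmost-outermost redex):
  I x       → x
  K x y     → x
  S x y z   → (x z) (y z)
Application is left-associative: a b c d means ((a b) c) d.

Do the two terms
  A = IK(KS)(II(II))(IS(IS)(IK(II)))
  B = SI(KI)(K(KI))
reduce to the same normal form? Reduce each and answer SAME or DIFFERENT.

Answer: DIFFERENT — A ⇓ S, B ⇓ KI

Derivation:
Term A:
  start: IK(KS)(II(II))(IS(IS)(IK(II)))
  step 1: K(KS)(II(II))(IS(IS)(IK(II)))
  step 2: KS(IS(IS)(IK(II)))
  step 3: S

Term B:
  start: SI(KI)(K(KI))
  step 1: I(K(KI))(KI(K(KI)))
  step 2: K(KI)(KI(K(KI)))
  step 3: KI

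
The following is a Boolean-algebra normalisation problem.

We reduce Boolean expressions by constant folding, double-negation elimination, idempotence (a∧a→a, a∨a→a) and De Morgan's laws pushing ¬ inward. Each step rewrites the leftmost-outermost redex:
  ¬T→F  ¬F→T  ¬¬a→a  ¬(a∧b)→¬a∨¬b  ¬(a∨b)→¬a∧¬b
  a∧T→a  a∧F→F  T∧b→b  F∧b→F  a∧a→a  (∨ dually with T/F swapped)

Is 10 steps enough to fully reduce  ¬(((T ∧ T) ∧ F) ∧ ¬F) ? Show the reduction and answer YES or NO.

Answer: YES — reaches normal form T in 8 ≤ 10 steps

Working:
  start: ¬(((T ∧ T) ∧ F) ∧ ¬F)
  →1  ¬((T ∧ T) ∧ F) ∨ ¬¬F
  →2  (¬(T ∧ T) ∨ ¬F) ∨ ¬¬F
  →3  ((¬T ∨ ¬T) ∨ ¬F) ∨ ¬¬F
  →4  (¬T ∨ ¬F) ∨ ¬¬F
  →5  (F ∨ ¬F) ∨ ¬¬F
  →6  ¬F ∨ ¬¬F
  →7  T ∨ ¬¬F
  →8  T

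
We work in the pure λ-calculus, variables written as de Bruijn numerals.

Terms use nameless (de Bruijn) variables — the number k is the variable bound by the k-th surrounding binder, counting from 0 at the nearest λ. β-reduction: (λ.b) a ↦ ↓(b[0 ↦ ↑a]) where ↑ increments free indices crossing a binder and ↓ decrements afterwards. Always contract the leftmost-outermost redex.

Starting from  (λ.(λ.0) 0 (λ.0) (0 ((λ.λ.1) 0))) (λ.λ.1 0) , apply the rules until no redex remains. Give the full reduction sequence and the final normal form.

Answer: normal form = λ.λ.λ.1 0  (in 8 steps)

Reduction:
  start: (λ.(λ.0) 0 (λ.0) (0 ((λ.λ.1) 0))) (λ.λ.1 0)
  →1  (λ.0) (λ.λ.1 0) (λ.0) ((λ.λ.1 0) ((λ.λ.1) (λ.λ.1 0)))
  →2  (λ.λ.1 0) (λ.0) ((λ.λ.1 0) ((λ.λ.1) (λ.λ.1 0)))
  →3  (λ.(λ.0) 0) ((λ.λ.1 0) ((λ.λ.1) (λ.λ.1 0)))
  →4  (λ.0) ((λ.λ.1 0) ((λ.λ.1) (λ.λ.1 0)))
  →5  (λ.λ.1 0) ((λ.λ.1) (λ.λ.1 0))
  →6  λ.(λ.λ.1) (λ.λ.1 0) 0
  →7  λ.(λ.λ.λ.1 0) 0
  →8  λ.λ.λ.1 0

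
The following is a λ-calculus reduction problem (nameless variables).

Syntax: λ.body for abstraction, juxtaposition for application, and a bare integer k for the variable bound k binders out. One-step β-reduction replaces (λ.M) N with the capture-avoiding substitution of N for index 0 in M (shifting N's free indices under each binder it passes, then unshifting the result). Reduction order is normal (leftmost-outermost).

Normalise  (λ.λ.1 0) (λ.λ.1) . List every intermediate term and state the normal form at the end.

  start: (λ.λ.1 0) (λ.λ.1)
  [1] λ.(λ.λ.1) 0
  [2] λ.λ.1

Answer: normal form = λ.λ.1  (in 2 steps)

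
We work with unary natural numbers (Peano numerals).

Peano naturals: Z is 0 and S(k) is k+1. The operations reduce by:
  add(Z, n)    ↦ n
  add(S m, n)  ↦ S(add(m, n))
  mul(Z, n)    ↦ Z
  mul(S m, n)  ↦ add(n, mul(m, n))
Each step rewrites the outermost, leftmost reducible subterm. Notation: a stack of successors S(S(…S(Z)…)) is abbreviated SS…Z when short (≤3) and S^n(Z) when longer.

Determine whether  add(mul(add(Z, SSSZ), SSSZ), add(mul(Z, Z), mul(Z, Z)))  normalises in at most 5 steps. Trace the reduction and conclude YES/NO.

  start: add(mul(add(Z, SSSZ), SSSZ), add(mul(Z, Z), mul(Z, Z)))
  step 1: add(mul(SSSZ, SSSZ), add(mul(Z, Z), mul(Z, Z)))
  step 2: add(add(SSSZ, mul(SSZ, SSSZ)), add(mul(Z, Z), mul(Z, Z)))
  step 3: add(S(add(SSZ, mul(SSZ, SSSZ))), add(mul(Z, Z), mul(Z, Z)))
  step 4: S(add(add(SSZ, mul(SSZ, SSSZ)), add(mul(Z, Z), mul(Z, Z))))
  step 5: S(add(S(add(SZ, mul(SSZ, SSSZ))), add(mul(Z, Z), mul(Z, Z))))

Answer: NO — after 5 steps the term is S(add(S(add(SZ, mul(SSZ, SSSZ))), add(mul(Z, Z), mul(Z, Z)))), not yet normal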